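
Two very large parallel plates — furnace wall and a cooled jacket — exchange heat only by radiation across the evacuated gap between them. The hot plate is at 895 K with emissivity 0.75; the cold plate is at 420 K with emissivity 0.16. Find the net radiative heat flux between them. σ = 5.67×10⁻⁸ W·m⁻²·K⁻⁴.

q ≈ 5260 W/m²

For two infinite grey parallel plates, q = σ(T₁⁴ − T₂⁴)/(1/ε₁ + 1/ε₂ − 1).
T₁⁴ − T₂⁴ = 6.416×10¹¹ − 3.112×10¹⁰ = 6.105×10¹¹ K⁴.
1/ε₁ + 1/ε₂ − 1 = 1.333 + 6.250 − 1 = 6.583.
q = 5.67×10⁻⁸ × 6.105×10¹¹ / 6.583.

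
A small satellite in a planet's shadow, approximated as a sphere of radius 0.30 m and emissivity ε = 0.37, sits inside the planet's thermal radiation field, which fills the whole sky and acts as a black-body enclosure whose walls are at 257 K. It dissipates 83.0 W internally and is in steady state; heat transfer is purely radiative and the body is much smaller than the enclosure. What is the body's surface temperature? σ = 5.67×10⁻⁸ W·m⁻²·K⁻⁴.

For a small grey body in a large enclosure, net radiated power = εσA(T⁴ − T_w⁴).
Steady state: P = εσA(T⁴ − T_w⁴) with A = 4πr² = 1.131 m².
T⁴ = P/(εσA) + T_w⁴ = 83.0/(0.37·5.67×10⁻⁸·1.131) + (257)⁴
    = 3.498×10⁹ + 4.362×10⁹ = 7.861×10⁹ K⁴.

T ≈ 298 K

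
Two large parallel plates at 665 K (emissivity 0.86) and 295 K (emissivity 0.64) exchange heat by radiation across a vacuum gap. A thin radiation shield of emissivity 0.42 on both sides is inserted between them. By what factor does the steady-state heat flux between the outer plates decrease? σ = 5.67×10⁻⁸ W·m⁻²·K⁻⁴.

Without shield: q₀ = σΔ(T⁴)/(1/ε₁+1/ε₂−1) with denominator 1.725.
With shield the two gaps are in series; the resistances add: (1/ε₁+1/ε_s−1)+(1/ε_s+1/ε₂−1) = 2.544+2.943 = 5.487.
Heat-flux ratio q₀/q = 5.487/1.725.

factor ≈ 3.18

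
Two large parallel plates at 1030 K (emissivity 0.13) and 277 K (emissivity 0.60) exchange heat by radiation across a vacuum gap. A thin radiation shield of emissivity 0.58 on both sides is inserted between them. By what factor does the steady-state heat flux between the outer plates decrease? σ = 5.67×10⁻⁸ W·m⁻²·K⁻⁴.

factor ≈ 1.29

Without shield: q₀ = σΔ(T⁴)/(1/ε₁+1/ε₂−1) with denominator 8.359.
With shield the two gaps are in series; the resistances add: (1/ε₁+1/ε_s−1)+(1/ε_s+1/ε₂−1) = 8.416+2.391 = 10.81.
Heat-flux ratio q₀/q = 10.81/8.359.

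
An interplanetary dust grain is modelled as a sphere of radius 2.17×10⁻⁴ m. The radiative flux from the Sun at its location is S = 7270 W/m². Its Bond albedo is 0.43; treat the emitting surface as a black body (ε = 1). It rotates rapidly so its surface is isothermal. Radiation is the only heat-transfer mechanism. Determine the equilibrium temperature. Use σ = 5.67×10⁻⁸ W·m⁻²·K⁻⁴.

At equilibrium, absorbed power = emitted power.
Absorbing cross-section = πr² = 1.479×10⁻⁷ m²; emitting surface = 4πr² = 5.917×10⁻⁷ m² (ratio 4).
(1−a)S·A_cross = εσ·A_surf·T⁴  ⇒  T⁴ = (1−a)S/(4σ).
T⁴ = 0.570·7270/(4·5.67×10⁻⁸) = 1.827×10¹⁰ K⁴.
T = (1.827×10¹⁰)^(1/4).

T ≈ 368 K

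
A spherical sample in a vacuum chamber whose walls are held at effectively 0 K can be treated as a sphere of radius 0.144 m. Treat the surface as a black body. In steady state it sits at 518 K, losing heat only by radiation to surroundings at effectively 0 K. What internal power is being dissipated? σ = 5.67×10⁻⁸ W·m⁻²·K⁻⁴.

Steady state: P = εσA T⁴.
A = 4πr² = 0.2606 m²; T⁴ = (518)⁴ = 7.200×10¹⁰ K⁴.
P = 1.0 × 5.67×10⁻⁸ × 0.2606 × 7.200×10¹⁰.

P ≈ 1060 W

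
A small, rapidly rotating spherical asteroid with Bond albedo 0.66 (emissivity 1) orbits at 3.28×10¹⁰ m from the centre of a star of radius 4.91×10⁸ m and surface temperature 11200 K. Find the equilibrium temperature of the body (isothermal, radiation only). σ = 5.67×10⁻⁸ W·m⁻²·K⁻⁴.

T ≈ 740 K

The star's surface emits σT_*⁴; at distance d the flux is S = σT_*⁴(R_*/d)².
S = 5.67×10⁻⁸·(11200)⁴·(4.91×10⁸/3.28×10¹⁰)² = 1.999×10⁵ W/m².
For an isothermal sphere T⁴ = (1−a)S/(4σ) = 2.997×10¹¹ K⁴.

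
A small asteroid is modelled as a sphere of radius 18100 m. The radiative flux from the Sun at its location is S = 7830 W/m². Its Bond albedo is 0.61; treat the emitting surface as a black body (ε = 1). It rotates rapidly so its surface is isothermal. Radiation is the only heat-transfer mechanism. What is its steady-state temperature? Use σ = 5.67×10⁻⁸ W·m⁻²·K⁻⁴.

At equilibrium, absorbed power = emitted power.
Absorbing cross-section = πr² = 1.029×10⁹ m²; emitting surface = 4πr² = 4.117×10⁹ m² (ratio 4).
(1−a)S·A_cross = εσ·A_surf·T⁴  ⇒  T⁴ = (1−a)S/(4σ).
T⁴ = 0.390·7830/(4·5.67×10⁻⁸) = 1.346×10¹⁰ K⁴.
T = (1.346×10¹⁰)^(1/4).

T ≈ 341 K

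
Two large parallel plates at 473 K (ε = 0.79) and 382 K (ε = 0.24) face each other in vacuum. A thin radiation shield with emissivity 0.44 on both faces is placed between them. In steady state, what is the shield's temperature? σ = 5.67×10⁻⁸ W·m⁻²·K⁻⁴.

T_s ≈ 450 K

In steady state the net flux on the hot side equals that on the cold side.
σ(T₁⁴−T_s⁴)/D₁ = σ(T_s⁴−T₂⁴)/D₂, with D₁ = 1/ε₁+1/ε_s−1 = 2.539, D₂ = 1/ε_s+1/ε₂−1 = 5.439.
Solve for T_s⁴: T_s⁴ = (D₂·T₁⁴ + D₁·T₂⁴)/(D₁+D₂) = 4.090×10¹⁰ K⁴.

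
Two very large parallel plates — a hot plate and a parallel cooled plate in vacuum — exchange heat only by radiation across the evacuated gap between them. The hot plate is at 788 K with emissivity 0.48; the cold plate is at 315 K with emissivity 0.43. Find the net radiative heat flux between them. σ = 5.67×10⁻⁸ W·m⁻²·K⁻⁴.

For two infinite grey parallel plates, q = σ(T₁⁴ − T₂⁴)/(1/ε₁ + 1/ε₂ − 1).
T₁⁴ − T₂⁴ = 3.856×10¹¹ − 9.846×10⁹ = 3.757×10¹¹ K⁴.
1/ε₁ + 1/ε₂ − 1 = 2.083 + 2.326 − 1 = 3.409.
q = 5.67×10⁻⁸ × 3.757×10¹¹ / 3.409.

q ≈ 6250 W/m²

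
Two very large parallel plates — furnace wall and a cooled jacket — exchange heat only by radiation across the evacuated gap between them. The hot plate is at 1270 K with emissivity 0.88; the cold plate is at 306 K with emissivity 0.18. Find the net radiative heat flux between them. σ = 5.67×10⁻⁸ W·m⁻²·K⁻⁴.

For two infinite grey parallel plates, q = σ(T₁⁴ − T₂⁴)/(1/ε₁ + 1/ε₂ − 1).
T₁⁴ − T₂⁴ = 2.601×10¹² − 8.768×10⁹ = 2.593×10¹² K⁴.
1/ε₁ + 1/ε₂ − 1 = 1.136 + 5.556 − 1 = 5.692.
q = 5.67×10⁻⁸ × 2.593×10¹² / 5.692.

q ≈ 25800 W/m²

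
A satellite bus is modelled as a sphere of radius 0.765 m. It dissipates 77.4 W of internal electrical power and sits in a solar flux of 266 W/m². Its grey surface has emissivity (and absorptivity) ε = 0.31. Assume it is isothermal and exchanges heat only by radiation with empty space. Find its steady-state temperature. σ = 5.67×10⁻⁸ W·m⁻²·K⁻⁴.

T ≈ 205 K

At steady state, absorbed solar power + internal power = radiated power.
Absorbed: α·S·A_cross = 0.31·266·1.839 = 151.6 W (cross-section πr²).
Total input = 151.6 + 77.4 = 229.0 W.
Radiated: εσ·A_surf·T⁴ with A_surf = 4πr² = 7.354 m².
T⁴ = 229.0/(0.31·5.67×10⁻⁸·7.354) = 1.772×10⁹ K⁴.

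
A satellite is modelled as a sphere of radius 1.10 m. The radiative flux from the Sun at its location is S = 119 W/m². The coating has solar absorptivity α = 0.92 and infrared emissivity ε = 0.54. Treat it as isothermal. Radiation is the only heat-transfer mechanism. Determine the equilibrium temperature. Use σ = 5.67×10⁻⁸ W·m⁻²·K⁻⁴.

At equilibrium, absorbed power = emitted power.
Absorbing cross-section = πr² = 3.801 m²; emitting surface = 4πr² = 15.21 m² (ratio 4).
αS·A_cross = εσ·A_surf·T⁴  ⇒  T⁴ = αS/(ε·4σ).
T⁴ = 0.920·119/(0.54·4·5.67×10⁻⁸) = 8.939×10⁸ K⁴.
T = (8.939×10⁸)^(1/4).

T ≈ 173 K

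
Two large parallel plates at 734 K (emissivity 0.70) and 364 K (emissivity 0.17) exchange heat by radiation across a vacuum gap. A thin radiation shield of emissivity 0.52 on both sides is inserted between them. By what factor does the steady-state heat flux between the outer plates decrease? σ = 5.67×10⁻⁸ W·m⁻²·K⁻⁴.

factor ≈ 1.45

Without shield: q₀ = σΔ(T⁴)/(1/ε₁+1/ε₂−1) with denominator 6.311.
With shield the two gaps are in series; the resistances add: (1/ε₁+1/ε_s−1)+(1/ε_s+1/ε₂−1) = 2.352+6.805 = 9.157.
Heat-flux ratio q₀/q = 9.157/6.311.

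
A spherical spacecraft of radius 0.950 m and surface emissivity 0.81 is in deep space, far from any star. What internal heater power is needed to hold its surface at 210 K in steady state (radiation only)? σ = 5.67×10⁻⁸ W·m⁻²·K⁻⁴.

P ≈ 1010 W

P = εσ·4πr²·T⁴.
4πr² = 11.34 m²; T⁴ = 1.945×10⁹ K⁴.
P = 0.81·5.67×10⁻⁸·11.34·1.945×10⁹.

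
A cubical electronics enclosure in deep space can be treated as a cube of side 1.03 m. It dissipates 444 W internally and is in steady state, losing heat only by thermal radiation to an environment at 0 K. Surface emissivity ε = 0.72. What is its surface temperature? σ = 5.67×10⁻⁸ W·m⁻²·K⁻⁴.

T ≈ 203 K

Steady state: internal power = radiated power, P = εσA T⁴.
Radiating area A = 6L² = 6.365 m².
T⁴ = P/(εσA) = 444/(0.72·5.67×10⁻⁸·6.365) = 1.709×10⁹ K⁴.
T = (1.709×10⁹)^(1/4).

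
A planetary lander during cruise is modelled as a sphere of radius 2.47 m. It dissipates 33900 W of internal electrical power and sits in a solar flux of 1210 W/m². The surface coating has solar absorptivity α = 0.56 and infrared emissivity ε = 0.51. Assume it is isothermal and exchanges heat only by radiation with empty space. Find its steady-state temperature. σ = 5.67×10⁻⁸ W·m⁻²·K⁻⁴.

T ≈ 381 K

At steady state, absorbed solar power + internal power = radiated power.
Absorbed: α·S·A_cross = 0.56·1210·19.17 = 12990 W (cross-section πr²).
Total input = 12990 + 33900 = 46890 W.
Radiated: εσ·A_surf·T⁴ with A_surf = 4πr² = 76.67 m².
T⁴ = 46890/(0.51·5.67×10⁻⁸·76.67) = 2.115×10¹⁰ K⁴.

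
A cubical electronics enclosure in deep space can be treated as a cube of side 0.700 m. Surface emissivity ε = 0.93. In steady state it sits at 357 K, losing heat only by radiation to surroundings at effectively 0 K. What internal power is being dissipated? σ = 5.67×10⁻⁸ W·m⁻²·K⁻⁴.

Steady state: P = εσA T⁴.
A = 6L² = 2.940 m²; T⁴ = (357)⁴ = 1.624×10¹⁰ K⁴.
P = 0.93 × 5.67×10⁻⁸ × 2.940 × 1.624×10¹⁰.

P ≈ 2520 W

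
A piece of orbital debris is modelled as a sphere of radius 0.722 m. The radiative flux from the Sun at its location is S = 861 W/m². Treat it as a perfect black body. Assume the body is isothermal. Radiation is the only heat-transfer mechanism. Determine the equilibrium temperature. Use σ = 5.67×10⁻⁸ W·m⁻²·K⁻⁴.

At equilibrium, absorbed power = emitted power.
Absorbing cross-section = πr² = 1.638 m²; emitting surface = 4πr² = 6.551 m² (ratio 4).
S·A_cross = εσ·A_surf·T⁴  ⇒  T⁴ = S/(4σ).
T⁴ = 1.00·861/(4·5.67×10⁻⁸) = 3.796×10⁹ K⁴.
T = (3.796×10⁹)^(1/4).

T ≈ 248 K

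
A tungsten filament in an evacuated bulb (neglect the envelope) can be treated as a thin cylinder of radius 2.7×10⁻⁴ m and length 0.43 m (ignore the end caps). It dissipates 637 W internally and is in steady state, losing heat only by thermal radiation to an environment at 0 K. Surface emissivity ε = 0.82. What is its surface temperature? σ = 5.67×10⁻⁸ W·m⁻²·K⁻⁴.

Steady state: internal power = radiated power, P = εσA T⁴.
Radiating area A = 2πrL = 7.295×10⁻⁴ m².
T⁴ = P/(εσA) = 637/(0.82·5.67×10⁻⁸·7.295×10⁻⁴) = 1.878×10¹³ K⁴.
T = (1.878×10¹³)^(1/4).

T ≈ 2080 K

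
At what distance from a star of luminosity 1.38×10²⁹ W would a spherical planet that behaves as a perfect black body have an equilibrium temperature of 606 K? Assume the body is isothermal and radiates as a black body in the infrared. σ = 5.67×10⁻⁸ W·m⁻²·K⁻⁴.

For an isothermal black-emitting sphere, (1−a)S·πr² = σ·4πr²·T⁴ ⇒ S = 4σT⁴/(1−a).
S = 4·5.67×10⁻⁸·(606)⁴/1.00 = 30590 W/m².
Flux falls as S = L/(4πd²), so d = √(L/(4πS)) = √(1.38×10²⁹/(4π·30590)).

d ≈ 5.99×10¹¹ m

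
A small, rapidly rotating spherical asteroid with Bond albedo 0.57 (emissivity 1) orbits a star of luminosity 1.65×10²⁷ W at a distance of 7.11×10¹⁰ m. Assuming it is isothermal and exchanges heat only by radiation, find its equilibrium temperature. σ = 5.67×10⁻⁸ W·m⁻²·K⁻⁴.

First find the stellar flux at distance d: S = L/(4πd²) = 1.65×10²⁷/(4π·(7.11×10¹⁰)²) = 25970 W/m².
For an isothermal sphere, absorbed (1−a)S·πr² = emitted σ·4πr²·T⁴, so T⁴ = (1−a)S/(4σ).
T⁴ = 0.430·25970/(4·5.67×10⁻⁸) = 4.924×10¹⁰ K⁴.

T ≈ 471 K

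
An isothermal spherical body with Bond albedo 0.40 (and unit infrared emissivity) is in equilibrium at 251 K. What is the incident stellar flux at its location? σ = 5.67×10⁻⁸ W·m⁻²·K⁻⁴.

(1−a)S·πr² = σ·4πr²·T⁴ ⇒ S = 4σT⁴/(1−a).
S = 4·5.67×10⁻⁸·3.969×10⁹/0.600.

S ≈ 1500 W/m²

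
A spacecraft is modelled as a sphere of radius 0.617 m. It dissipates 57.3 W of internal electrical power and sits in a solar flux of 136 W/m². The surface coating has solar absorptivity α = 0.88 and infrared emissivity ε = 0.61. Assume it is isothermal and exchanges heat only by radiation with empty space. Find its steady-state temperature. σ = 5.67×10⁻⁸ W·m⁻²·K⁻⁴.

At steady state, absorbed solar power + internal power = radiated power.
Absorbed: α·S·A_cross = 0.88·136·1.196 = 143.1 W (cross-section πr²).
Total input = 143.1 + 57.3 = 200.4 W.
Radiated: εσ·A_surf·T⁴ with A_surf = 4πr² = 4.784 m².
T⁴ = 200.4/(0.61·5.67×10⁻⁸·4.784) = 1.211×10⁹ K⁴.

T ≈ 187 K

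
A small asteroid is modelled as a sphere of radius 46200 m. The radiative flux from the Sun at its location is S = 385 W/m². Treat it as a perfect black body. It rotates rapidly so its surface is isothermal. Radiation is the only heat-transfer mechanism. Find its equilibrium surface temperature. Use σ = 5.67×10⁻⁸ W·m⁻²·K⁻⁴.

At equilibrium, absorbed power = emitted power.
Absorbing cross-section = πr² = 6.706×10⁹ m²; emitting surface = 4πr² = 2.682×10¹⁰ m² (ratio 4).
S·A_cross = εσ·A_surf·T⁴  ⇒  T⁴ = S/(4σ).
T⁴ = 1.00·385/(4·5.67×10⁻⁸) = 1.698×10⁹ K⁴.
T = (1.698×10⁹)^(1/4).

T ≈ 203 K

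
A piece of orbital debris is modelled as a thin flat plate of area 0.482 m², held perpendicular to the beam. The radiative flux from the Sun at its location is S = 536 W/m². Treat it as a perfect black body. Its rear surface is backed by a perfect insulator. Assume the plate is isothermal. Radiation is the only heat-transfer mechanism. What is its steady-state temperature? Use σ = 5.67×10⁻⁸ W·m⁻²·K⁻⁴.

At equilibrium, absorbed power = emitted power.
Absorbing cross-section = A = 0.4820 m²; emitting surface = A = 0.4820 m² (ratio 1).
S·A_cross = εσ·A_surf·T⁴  ⇒  T⁴ = S/(1σ).
T⁴ = 1.00·536/(1·5.67×10⁻⁸) = 9.453×10⁹ K⁴.
T = (9.453×10⁹)^(1/4).

T ≈ 312 K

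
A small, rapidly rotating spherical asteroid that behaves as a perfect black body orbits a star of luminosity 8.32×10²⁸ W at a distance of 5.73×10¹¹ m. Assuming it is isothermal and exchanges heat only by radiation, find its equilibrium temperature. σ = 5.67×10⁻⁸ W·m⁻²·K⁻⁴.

First find the stellar flux at distance d: S = L/(4πd²) = 8.32×10²⁸/(4π·(5.73×10¹¹)²) = 20170 W/m².
For an isothermal sphere, absorbed (1−a)S·πr² = emitted σ·4πr²·T⁴, so T⁴ = (1−a)S/(4σ).
T⁴ = 1.00·20170/(4·5.67×10⁻⁸) = 8.891×10¹⁰ K⁴.

T ≈ 546 K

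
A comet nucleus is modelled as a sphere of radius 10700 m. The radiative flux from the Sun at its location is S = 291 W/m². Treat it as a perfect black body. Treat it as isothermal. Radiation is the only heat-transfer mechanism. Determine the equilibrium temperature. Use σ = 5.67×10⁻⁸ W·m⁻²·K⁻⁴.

At equilibrium, absorbed power = emitted power.
Absorbing cross-section = πr² = 3.597×10⁸ m²; emitting surface = 4πr² = 1.439×10⁹ m² (ratio 4).
S·A_cross = εσ·A_surf·T⁴  ⇒  T⁴ = S/(4σ).
T⁴ = 1.00·291/(4·5.67×10⁻⁸) = 1.283×10⁹ K⁴.
T = (1.283×10⁹)^(1/4).

T ≈ 189 K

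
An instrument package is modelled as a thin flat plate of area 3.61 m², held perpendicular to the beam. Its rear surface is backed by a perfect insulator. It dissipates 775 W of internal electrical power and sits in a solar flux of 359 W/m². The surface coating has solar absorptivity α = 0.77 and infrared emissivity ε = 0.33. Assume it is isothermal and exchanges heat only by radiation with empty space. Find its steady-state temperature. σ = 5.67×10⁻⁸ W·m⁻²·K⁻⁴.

At steady state, absorbed solar power + internal power = radiated power.
Absorbed: α·S·A_cross = 0.77·359·3.610 = 997.9 W (cross-section A).
Total input = 997.9 + 775 = 1773 W.
Radiated: εσ·A_surf·T⁴ with A_surf = A = 3.610 m².
T⁴ = 1773/(0.33·5.67×10⁻⁸·3.610) = 2.625×10¹⁰ K⁴.

T ≈ 403 K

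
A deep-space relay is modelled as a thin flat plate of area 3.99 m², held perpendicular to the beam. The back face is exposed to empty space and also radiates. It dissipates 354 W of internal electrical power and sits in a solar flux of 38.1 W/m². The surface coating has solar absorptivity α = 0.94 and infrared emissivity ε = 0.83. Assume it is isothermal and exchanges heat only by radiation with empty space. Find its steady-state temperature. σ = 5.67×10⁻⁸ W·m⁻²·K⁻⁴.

T ≈ 191 K

At steady state, absorbed solar power + internal power = radiated power.
Absorbed: α·S·A_cross = 0.94·38.1·3.990 = 142.9 W (cross-section A).
Total input = 142.9 + 354 = 496.9 W.
Radiated: εσ·A_surf·T⁴ with A_surf = 2A = 7.980 m².
T⁴ = 496.9/(0.83·5.67×10⁻⁸·7.980) = 1.323×10⁹ K⁴.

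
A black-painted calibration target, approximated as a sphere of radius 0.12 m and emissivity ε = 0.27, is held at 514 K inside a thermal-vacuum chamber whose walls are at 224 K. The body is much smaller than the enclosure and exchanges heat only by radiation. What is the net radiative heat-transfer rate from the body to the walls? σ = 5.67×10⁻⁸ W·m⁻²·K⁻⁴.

P_net ≈ 186 W

For a small grey body in a large enclosure: P_net = εσA(T_body⁴ − T_wall⁴).
A = 4πr² = 0.1810 m²; T_body⁴ − T_wall⁴ = 6.980×10¹⁰ − 2.518×10⁹ = 6.728×10¹⁰ K⁴.
|P_net| = 0.27·5.67×10⁻⁸·0.1810·6.728×10¹⁰.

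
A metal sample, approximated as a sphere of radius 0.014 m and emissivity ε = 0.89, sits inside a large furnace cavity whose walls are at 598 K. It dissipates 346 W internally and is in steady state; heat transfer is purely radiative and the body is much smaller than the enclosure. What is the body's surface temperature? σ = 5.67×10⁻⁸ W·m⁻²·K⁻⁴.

For a small grey body in a large enclosure, net radiated power = εσA(T⁴ − T_w⁴).
Steady state: P = εσA(T⁴ − T_w⁴) with A = 4πr² = 0.002463 m².
T⁴ = P/(εσA) + T_w⁴ = 346/(0.89·5.67×10⁻⁸·0.002463) + (598)⁴
    = 2.784×10¹² + 1.279×10¹¹ = 2.912×10¹² K⁴.

T ≈ 1310 K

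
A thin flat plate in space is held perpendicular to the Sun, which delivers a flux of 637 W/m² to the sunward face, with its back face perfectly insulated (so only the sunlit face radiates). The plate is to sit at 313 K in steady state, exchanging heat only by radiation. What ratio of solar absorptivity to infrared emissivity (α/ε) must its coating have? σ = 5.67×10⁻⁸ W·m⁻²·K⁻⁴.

α/ε ≈ 0.854

Balance: αS·A = εσ·1A·T⁴ ⇒ α/ε = σT⁴/S.
α/ε = 5.67×10⁻⁸·(313)⁴/637 = 5.67×10⁻⁸·9.598×10⁹/637.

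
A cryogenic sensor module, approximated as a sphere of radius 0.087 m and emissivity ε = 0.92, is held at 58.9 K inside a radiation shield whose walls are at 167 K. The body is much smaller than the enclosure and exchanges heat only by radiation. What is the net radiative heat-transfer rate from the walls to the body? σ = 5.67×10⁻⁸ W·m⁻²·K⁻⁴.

For a small grey body in a large enclosure: P_net = εσA(T_body⁴ − T_wall⁴).
A = 4πr² = 0.09511 m²; T_body⁴ − T_wall⁴ = 1.204×10⁷ − 7.778×10⁸ = -7.658×10⁸ K⁴.
|P_net| = 0.92·5.67×10⁻⁸·0.09511·7.658×10⁸.

P_net ≈ 3.80 W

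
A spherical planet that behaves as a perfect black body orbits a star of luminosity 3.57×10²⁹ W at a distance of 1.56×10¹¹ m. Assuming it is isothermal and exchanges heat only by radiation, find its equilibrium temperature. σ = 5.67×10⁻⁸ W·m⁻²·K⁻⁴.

First find the stellar flux at distance d: S = L/(4πd²) = 3.57×10²⁹/(4π·(1.56×10¹¹)²) = 1.167×10⁶ W/m².
For an isothermal sphere, absorbed (1−a)S·πr² = emitted σ·4πr²·T⁴, so T⁴ = (1−a)S/(4σ).
T⁴ = 1.00·1.167×10⁶/(4·5.67×10⁻⁸) = 5.147×10¹² K⁴.

T ≈ 1510 K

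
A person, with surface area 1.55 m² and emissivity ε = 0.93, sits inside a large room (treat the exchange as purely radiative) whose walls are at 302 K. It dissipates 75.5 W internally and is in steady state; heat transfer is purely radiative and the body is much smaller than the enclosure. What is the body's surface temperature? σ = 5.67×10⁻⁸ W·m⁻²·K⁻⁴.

T ≈ 310 K

For a small grey body in a large enclosure, net radiated power = εσA(T⁴ − T_w⁴).
Steady state: P = εσA(T⁴ − T_w⁴) with A = 1.55 m².
T⁴ = P/(εσA) + T_w⁴ = 75.5/(0.93·5.67×10⁻⁸·1.550) + (302)⁴
    = 9.237×10⁸ + 8.318×10⁹ = 9.242×10⁹ K⁴.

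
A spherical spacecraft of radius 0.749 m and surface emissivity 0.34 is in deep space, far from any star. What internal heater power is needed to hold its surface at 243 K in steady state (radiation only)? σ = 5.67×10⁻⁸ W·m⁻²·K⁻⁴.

P = εσ·4πr²·T⁴.
4πr² = 7.050 m²; T⁴ = 3.487×10⁹ K⁴.
P = 0.34·5.67×10⁻⁸·7.050·3.487×10⁹.

P ≈ 474 W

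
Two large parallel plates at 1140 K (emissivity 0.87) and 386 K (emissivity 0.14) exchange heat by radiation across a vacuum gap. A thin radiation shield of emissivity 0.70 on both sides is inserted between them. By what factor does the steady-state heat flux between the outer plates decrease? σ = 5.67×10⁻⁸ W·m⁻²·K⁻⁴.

factor ≈ 1.25

Without shield: q₀ = σΔ(T⁴)/(1/ε₁+1/ε₂−1) with denominator 7.292.
With shield the two gaps are in series; the resistances add: (1/ε₁+1/ε_s−1)+(1/ε_s+1/ε₂−1) = 1.578+7.571 = 9.149.
Heat-flux ratio q₀/q = 9.149/7.292.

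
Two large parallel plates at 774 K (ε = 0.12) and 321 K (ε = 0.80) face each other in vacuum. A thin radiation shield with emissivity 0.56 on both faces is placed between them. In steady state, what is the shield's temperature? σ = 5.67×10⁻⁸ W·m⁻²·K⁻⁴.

In steady state the net flux on the hot side equals that on the cold side.
σ(T₁⁴−T_s⁴)/D₁ = σ(T_s⁴−T₂⁴)/D₂, with D₁ = 1/ε₁+1/ε_s−1 = 9.119, D₂ = 1/ε_s+1/ε₂−1 = 2.036.
Solve for T_s⁴: T_s⁴ = (D₂·T₁⁴ + D₁·T₂⁴)/(D₁+D₂) = 7.418×10¹⁰ K⁴.

T_s ≈ 522 K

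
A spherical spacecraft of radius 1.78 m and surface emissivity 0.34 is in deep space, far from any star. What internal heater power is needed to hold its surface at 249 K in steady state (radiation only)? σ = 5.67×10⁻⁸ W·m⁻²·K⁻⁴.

P ≈ 2950 W

P = εσ·4πr²·T⁴.
4πr² = 39.82 m²; T⁴ = 3.844×10⁹ K⁴.
P = 0.34·5.67×10⁻⁸·39.82·3.844×10⁹.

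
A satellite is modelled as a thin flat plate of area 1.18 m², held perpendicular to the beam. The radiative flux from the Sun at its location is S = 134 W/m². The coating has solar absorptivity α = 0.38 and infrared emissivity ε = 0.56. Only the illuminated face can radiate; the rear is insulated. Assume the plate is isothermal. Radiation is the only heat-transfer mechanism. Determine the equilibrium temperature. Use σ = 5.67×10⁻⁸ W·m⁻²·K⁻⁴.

T ≈ 200 K

At equilibrium, absorbed power = emitted power.
Absorbing cross-section = A = 1.180 m²; emitting surface = A = 1.180 m² (ratio 1).
αS·A_cross = εσ·A_surf·T⁴  ⇒  T⁴ = αS/(ε·1σ).
T⁴ = 0.380·134/(0.56·1·5.67×10⁻⁸) = 1.604×10⁹ K⁴.
T = (1.604×10⁹)^(1/4).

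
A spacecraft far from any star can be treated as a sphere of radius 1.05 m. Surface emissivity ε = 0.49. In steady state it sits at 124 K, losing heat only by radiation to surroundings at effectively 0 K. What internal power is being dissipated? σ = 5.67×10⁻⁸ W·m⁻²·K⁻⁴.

Steady state: P = εσA T⁴.
A = 4πr² = 13.85 m²; T⁴ = (124)⁴ = 2.364×10⁸ K⁴.
P = 0.49 × 5.67×10⁻⁸ × 13.85 × 2.364×10⁸.

P ≈ 91.0 W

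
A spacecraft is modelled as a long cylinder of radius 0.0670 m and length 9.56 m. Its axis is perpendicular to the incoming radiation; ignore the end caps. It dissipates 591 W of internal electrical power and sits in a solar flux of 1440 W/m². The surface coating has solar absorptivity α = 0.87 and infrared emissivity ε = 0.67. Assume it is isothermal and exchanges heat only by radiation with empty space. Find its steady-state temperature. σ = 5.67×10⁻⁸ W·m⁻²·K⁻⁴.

At steady state, absorbed solar power + internal power = radiated power.
Absorbed: α·S·A_cross = 0.87·1440·1.281 = 1605 W (cross-section 2rL).
Total input = 1605 + 591 = 2196 W.
Radiated: εσ·A_surf·T⁴ with A_surf = 2πrL = 4.025 m².
T⁴ = 2196/(0.67·5.67×10⁻⁸·4.025) = 1.436×10¹⁰ K⁴.

T ≈ 346 K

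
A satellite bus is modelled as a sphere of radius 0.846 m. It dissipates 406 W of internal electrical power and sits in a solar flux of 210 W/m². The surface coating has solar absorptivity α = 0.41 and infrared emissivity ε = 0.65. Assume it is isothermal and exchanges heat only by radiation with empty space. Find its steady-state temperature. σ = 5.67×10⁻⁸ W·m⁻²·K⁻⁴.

T ≈ 206 K

At steady state, absorbed solar power + internal power = radiated power.
Absorbed: α·S·A_cross = 0.41·210·2.248 = 193.6 W (cross-section πr²).
Total input = 193.6 + 406 = 599.6 W.
Radiated: εσ·A_surf·T⁴ with A_surf = 4πr² = 8.994 m².
T⁴ = 599.6/(0.65·5.67×10⁻⁸·8.994) = 1.809×10⁹ K⁴.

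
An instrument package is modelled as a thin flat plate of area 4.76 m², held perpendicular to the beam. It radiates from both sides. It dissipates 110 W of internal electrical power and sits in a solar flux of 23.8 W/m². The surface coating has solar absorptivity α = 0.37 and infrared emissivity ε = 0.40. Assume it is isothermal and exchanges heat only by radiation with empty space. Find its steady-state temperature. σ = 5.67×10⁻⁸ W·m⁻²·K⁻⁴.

At steady state, absorbed solar power + internal power = radiated power.
Absorbed: α·S·A_cross = 0.37·23.8·4.760 = 41.92 W (cross-section A).
Total input = 41.92 + 110 = 151.9 W.
Radiated: εσ·A_surf·T⁴ with A_surf = 2A = 9.520 m².
T⁴ = 151.9/(0.40·5.67×10⁻⁸·9.520) = 7.036×10⁸ K⁴.

T ≈ 163 K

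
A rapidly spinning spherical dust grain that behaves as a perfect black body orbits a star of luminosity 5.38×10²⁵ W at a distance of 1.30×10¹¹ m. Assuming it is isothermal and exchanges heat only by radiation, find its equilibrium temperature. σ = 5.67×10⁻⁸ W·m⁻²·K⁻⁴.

First find the stellar flux at distance d: S = L/(4πd²) = 5.38×10²⁵/(4π·(1.30×10¹¹)²) = 253.3 W/m².
For an isothermal sphere, absorbed (1−a)S·πr² = emitted σ·4πr²·T⁴, so T⁴ = (1−a)S/(4σ).
T⁴ = 1.00·253.3/(4·5.67×10⁻⁸) = 1.117×10⁹ K⁴.

T ≈ 183 K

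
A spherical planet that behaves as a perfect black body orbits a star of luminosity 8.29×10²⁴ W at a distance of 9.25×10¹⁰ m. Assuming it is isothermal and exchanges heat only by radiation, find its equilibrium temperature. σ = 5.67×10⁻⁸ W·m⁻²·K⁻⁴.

First find the stellar flux at distance d: S = L/(4πd²) = 8.29×10²⁴/(4π·(9.25×10¹⁰)²) = 77.10 W/m².
For an isothermal sphere, absorbed (1−a)S·πr² = emitted σ·4πr²·T⁴, so T⁴ = (1−a)S/(4σ).
T⁴ = 1.00·77.10/(4·5.67×10⁻⁸) = 3.400×10⁸ K⁴.

T ≈ 136 K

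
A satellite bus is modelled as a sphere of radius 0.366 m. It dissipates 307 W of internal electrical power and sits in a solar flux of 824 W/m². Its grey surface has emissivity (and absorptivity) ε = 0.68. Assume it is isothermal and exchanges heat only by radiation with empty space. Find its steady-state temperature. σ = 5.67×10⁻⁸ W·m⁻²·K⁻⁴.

T ≈ 302 K

At steady state, absorbed solar power + internal power = radiated power.
Absorbed: α·S·A_cross = 0.68·824·0.4208 = 235.8 W (cross-section πr²).
Total input = 235.8 + 307 = 542.8 W.
Radiated: εσ·A_surf·T⁴ with A_surf = 4πr² = 1.683 m².
T⁴ = 542.8/(0.68·5.67×10⁻⁸·1.683) = 8.363×10⁹ K⁴.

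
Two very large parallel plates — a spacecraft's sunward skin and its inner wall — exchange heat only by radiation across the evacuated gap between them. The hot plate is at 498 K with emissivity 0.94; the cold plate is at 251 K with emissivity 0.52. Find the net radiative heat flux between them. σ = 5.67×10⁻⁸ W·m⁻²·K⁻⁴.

For two infinite grey parallel plates, q = σ(T₁⁴ − T₂⁴)/(1/ε₁ + 1/ε₂ − 1).
T₁⁴ − T₂⁴ = 6.151×10¹⁰ − 3.969×10⁹ = 5.754×10¹⁰ K⁴.
1/ε₁ + 1/ε₂ − 1 = 1.064 + 1.923 − 1 = 1.987.
q = 5.67×10⁻⁸ × 5.754×10¹⁰ / 1.987.

q ≈ 1640 W/m²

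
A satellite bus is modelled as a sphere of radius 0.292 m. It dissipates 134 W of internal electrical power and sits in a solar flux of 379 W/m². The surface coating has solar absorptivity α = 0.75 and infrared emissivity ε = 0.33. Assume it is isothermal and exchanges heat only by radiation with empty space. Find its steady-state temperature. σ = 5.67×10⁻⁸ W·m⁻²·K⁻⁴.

T ≈ 320 K

At steady state, absorbed solar power + internal power = radiated power.
Absorbed: α·S·A_cross = 0.75·379·0.2679 = 76.14 W (cross-section πr²).
Total input = 76.14 + 134 = 210.1 W.
Radiated: εσ·A_surf·T⁴ with A_surf = 4πr² = 1.071 m².
T⁴ = 210.1/(0.33·5.67×10⁻⁸·1.071) = 1.048×10¹⁰ K⁴.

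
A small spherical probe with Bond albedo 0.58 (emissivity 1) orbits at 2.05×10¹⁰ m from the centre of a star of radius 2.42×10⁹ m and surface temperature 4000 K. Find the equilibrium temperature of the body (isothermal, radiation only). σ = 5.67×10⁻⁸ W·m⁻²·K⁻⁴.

The star's surface emits σT_*⁴; at distance d the flux is S = σT_*⁴(R_*/d)².
S = 5.67×10⁻⁸·(4000)⁴·(2.42×10⁹/2.05×10¹⁰)² = 2.023×10⁵ W/m².
For an isothermal sphere T⁴ = (1−a)S/(4σ) = 3.746×10¹¹ K⁴.

T ≈ 782 K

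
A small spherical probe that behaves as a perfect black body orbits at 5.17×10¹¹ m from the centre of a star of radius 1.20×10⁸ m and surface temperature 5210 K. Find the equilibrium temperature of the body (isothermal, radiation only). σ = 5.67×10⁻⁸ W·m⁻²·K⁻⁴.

The star's surface emits σT_*⁴; at distance d the flux is S = σT_*⁴(R_*/d)².
S = 5.67×10⁻⁸·(5210)⁴·(1.20×10⁸/5.17×10¹¹)² = 2.251 W/m².
For an isothermal sphere T⁴ = (1−a)S/(4σ) = 9.924×10⁶ K⁴.

T ≈ 56.1 K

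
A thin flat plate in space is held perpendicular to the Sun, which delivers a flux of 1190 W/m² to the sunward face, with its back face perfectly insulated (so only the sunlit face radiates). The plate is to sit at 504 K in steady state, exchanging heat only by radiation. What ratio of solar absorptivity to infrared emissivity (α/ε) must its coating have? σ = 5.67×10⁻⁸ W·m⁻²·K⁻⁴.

α/ε ≈ 3.07

Balance: αS·A = εσ·1A·T⁴ ⇒ α/ε = σT⁴/S.
α/ε = 5.67×10⁻⁸·(504)⁴/1190 = 5.67×10⁻⁸·6.452×10¹⁰/1190.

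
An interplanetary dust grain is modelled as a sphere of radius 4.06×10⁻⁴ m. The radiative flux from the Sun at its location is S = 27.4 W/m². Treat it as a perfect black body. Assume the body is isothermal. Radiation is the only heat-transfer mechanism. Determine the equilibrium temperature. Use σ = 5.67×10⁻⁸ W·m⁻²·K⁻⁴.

T ≈ 105 K

At equilibrium, absorbed power = emitted power.
Absorbing cross-section = πr² = 5.178×10⁻⁷ m²; emitting surface = 4πr² = 2.071×10⁻⁶ m² (ratio 4).
S·A_cross = εσ·A_surf·T⁴  ⇒  T⁴ = S/(4σ).
T⁴ = 1.00·27.4/(4·5.67×10⁻⁸) = 1.208×10⁸ K⁴.
T = (1.208×10⁸)^(1/4).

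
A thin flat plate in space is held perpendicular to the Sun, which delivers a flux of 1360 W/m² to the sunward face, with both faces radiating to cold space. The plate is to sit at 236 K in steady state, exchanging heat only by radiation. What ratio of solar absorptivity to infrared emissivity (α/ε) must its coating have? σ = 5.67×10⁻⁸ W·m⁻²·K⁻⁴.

Balance: αS·A = εσ·2A·T⁴ ⇒ α/ε = 2σT⁴/S.
α/ε = 2·5.67×10⁻⁸·(236)⁴/1360 = 2·5.67×10⁻⁸·3.102×10⁹/1360.

α/ε ≈ 0.259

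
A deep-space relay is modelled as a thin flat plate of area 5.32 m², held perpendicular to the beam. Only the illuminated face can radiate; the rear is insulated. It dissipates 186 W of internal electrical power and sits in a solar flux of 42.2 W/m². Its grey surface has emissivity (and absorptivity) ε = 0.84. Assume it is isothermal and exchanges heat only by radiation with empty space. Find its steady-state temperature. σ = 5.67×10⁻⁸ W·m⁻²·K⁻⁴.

T ≈ 196 K

At steady state, absorbed solar power + internal power = radiated power.
Absorbed: α·S·A_cross = 0.84·42.2·5.320 = 188.6 W (cross-section A).
Total input = 188.6 + 186 = 374.6 W.
Radiated: εσ·A_surf·T⁴ with A_surf = A = 5.320 m².
T⁴ = 374.6/(0.84·5.67×10⁻⁸·5.320) = 1.478×10⁹ K⁴.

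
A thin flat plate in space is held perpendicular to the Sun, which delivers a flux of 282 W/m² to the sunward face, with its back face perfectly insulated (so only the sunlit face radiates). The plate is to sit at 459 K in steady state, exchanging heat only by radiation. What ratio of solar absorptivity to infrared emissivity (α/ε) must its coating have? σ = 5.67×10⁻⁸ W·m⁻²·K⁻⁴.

Balance: αS·A = εσ·1A·T⁴ ⇒ α/ε = σT⁴/S.
α/ε = 5.67×10⁻⁸·(459)⁴/282 = 5.67×10⁻⁸·4.439×10¹⁰/282.

α/ε ≈ 8.92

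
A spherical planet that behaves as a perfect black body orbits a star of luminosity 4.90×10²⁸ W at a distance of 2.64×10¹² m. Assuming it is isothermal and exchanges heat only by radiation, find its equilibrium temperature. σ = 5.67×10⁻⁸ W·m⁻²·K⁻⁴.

First find the stellar flux at distance d: S = L/(4πd²) = 4.90×10²⁸/(4π·(2.64×10¹²)²) = 559.5 W/m².
For an isothermal sphere, absorbed (1−a)S·πr² = emitted σ·4πr²·T⁴, so T⁴ = (1−a)S/(4σ).
T⁴ = 1.00·559.5/(4·5.67×10⁻⁸) = 2.467×10⁹ K⁴.

T ≈ 223 K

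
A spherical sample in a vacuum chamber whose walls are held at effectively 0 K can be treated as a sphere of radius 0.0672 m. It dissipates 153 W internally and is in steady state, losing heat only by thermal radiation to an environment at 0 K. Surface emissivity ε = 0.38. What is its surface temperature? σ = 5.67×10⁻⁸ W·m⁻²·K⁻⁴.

Steady state: internal power = radiated power, P = εσA T⁴.
Radiating area A = 4πr² = 0.05675 m².
T⁴ = P/(εσA) = 153/(0.38·5.67×10⁻⁸·0.05675) = 1.251×10¹¹ K⁴.
T = (1.251×10¹¹)^(1/4).

T ≈ 595 K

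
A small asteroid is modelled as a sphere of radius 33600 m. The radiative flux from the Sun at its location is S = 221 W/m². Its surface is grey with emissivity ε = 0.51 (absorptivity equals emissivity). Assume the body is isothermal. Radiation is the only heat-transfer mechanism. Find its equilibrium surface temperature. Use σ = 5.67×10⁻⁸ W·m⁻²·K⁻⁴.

At equilibrium, absorbed power = emitted power.
Absorbing cross-section = πr² = 3.547×10⁹ m²; emitting surface = 4πr² = 1.419×10¹⁰ m² (ratio 4).
εS·A_cross = εσ·A_surf·T⁴  ⇒  T⁴ = S/(4σ)   (ε cancels).
T⁴ = 221/(4·5.67×10⁻⁸) = 9.744×10⁸ K⁴.
T = (9.744×10⁸)^(1/4).

T ≈ 177 K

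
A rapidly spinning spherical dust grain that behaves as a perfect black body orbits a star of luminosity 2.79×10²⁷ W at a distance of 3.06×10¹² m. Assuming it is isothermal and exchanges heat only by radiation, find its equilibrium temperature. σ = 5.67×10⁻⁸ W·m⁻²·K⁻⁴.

First find the stellar flux at distance d: S = L/(4πd²) = 2.79×10²⁷/(4π·(3.06×10¹²)²) = 23.71 W/m².
For an isothermal sphere, absorbed (1−a)S·πr² = emitted σ·4πr²·T⁴, so T⁴ = (1−a)S/(4σ).
T⁴ = 1.00·23.71/(4·5.67×10⁻⁸) = 1.045×10⁸ K⁴.

T ≈ 101 K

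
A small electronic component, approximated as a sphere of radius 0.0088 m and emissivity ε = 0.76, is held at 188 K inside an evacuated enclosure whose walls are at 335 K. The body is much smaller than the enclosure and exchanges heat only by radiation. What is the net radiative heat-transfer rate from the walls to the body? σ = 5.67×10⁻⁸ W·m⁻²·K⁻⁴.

P_net ≈ 0.476 W

For a small grey body in a large enclosure: P_net = εσA(T_body⁴ − T_wall⁴).
A = 4πr² = 9.731×10⁻⁴ m²; T_body⁴ − T_wall⁴ = 1.249×10⁹ − 1.259×10¹⁰ = -1.135×10¹⁰ K⁴.
|P_net| = 0.76·5.67×10⁻⁸·9.731×10⁻⁴·1.135×10¹⁰.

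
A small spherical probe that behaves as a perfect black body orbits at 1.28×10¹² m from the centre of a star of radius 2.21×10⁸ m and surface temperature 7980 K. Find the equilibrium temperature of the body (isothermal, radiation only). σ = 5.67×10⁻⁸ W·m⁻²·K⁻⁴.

The star's surface emits σT_*⁴; at distance d the flux is S = σT_*⁴(R_*/d)².
S = 5.67×10⁻⁸·(7980)⁴·(2.21×10⁸/1.28×10¹²)² = 6.854 W/m².
For an isothermal sphere T⁴ = (1−a)S/(4σ) = 3.022×10⁷ K⁴.

T ≈ 74.1 K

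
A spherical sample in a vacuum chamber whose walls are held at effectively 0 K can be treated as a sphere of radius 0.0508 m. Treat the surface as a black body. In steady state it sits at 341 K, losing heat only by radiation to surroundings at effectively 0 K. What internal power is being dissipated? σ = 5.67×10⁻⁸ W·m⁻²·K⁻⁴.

Steady state: P = εσA T⁴.
A = 4πr² = 0.03243 m²; T⁴ = (341)⁴ = 1.352×10¹⁰ K⁴.
P = 1.0 × 5.67×10⁻⁸ × 0.03243 × 1.352×10¹⁰.

P ≈ 24.9 W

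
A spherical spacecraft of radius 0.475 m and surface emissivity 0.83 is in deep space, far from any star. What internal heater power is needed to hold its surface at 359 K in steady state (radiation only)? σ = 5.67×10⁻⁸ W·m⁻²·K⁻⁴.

P ≈ 2220 W

P = εσ·4πr²·T⁴.
4πr² = 2.835 m²; T⁴ = 1.661×10¹⁰ K⁴.
P = 0.83·5.67×10⁻⁸·2.835·1.661×10¹⁰.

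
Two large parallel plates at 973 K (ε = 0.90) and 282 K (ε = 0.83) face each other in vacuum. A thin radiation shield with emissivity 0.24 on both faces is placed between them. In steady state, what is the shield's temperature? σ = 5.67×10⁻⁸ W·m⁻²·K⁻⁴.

T_s ≈ 822 K

In steady state the net flux on the hot side equals that on the cold side.
σ(T₁⁴−T_s⁴)/D₁ = σ(T_s⁴−T₂⁴)/D₂, with D₁ = 1/ε₁+1/ε_s−1 = 4.278, D₂ = 1/ε_s+1/ε₂−1 = 4.371.
Solve for T_s⁴: T_s⁴ = (D₂·T₁⁴ + D₁·T₂⁴)/(D₁+D₂) = 4.561×10¹¹ K⁴.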